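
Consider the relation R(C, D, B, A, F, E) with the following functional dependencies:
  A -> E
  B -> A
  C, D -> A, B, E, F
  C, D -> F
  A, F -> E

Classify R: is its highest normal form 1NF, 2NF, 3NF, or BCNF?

2NF

Candidate key: {C, D}. Prime attributes: {C, D}.
For A -> E we have {A}⁺ = {A, E}; {A} is not a superkey, so BCNF fails.
A -> E determines the non-prime attribute {E} from a non-superkey — 3NF is violated.
No proper subset of a key has a non-prime attribute in its closure, so there is no partial dependency; 2NF holds.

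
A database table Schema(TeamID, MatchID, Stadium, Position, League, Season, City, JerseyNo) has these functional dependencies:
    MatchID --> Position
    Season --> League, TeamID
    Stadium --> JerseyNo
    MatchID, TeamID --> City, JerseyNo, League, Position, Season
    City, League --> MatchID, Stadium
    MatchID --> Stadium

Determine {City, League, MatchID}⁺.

{City, JerseyNo, League, MatchID, Position, Stadium}

Start with {City, League, MatchID}.
MatchID --> Position applies; add {Position} → now {City, League, MatchID, Position}.
City, League --> MatchID, Stadium applies; add {Stadium} → now {City, League, MatchID, Position, Stadium}.
Stadium --> JerseyNo applies; add {JerseyNo} → now {City, JerseyNo, League, MatchID, Position, Stadium}.
No further FD applies.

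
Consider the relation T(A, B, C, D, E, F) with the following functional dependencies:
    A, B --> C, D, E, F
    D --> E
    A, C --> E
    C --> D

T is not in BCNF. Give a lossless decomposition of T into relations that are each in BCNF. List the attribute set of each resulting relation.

Candidate key of the original relation: {A, B}.
Within {A, B, C, D, E, F}: {D}⁺ ∩ {A, B, C, D, E, F} = {D, E}, not the whole set, so D --> E violates BCNF; decompose into {D, E} and {A, B, C, D, F}.
{D, E} has no BCNF violation.
Within {A, B, C, D, F}: {A, C}⁺ ∩ {A, B, C, D, F} = {A, C, D}, not the whole set, so A, C --> D violates BCNF; decompose into {A, C, D} and {A, B, C, F}.
Within {A, C, D}: {C}⁺ ∩ {A, C, D} = {C, D}, not the whole set, so C --> D violates BCNF; decompose into {C, D} and {A, C}.
{C, D} has no BCNF violation.
{A, C} has no BCNF violation.
{A, B, C, F} has no BCNF violation.

{A, B, C, F}; {C, D}; {D, E}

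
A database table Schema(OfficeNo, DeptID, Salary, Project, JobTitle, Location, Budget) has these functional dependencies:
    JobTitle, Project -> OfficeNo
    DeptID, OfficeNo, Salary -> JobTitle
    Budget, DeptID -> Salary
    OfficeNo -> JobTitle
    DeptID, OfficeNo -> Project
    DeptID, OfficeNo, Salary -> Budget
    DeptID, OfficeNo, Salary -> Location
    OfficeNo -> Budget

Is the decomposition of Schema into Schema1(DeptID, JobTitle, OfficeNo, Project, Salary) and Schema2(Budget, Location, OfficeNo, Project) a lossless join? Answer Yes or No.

Schema1 ∩ Schema2 = {OfficeNo, Project}; its closure under F is {Budget, JobTitle, OfficeNo, Project}.
Neither Schema1 nor Schema2 is contained in that closure, so the decomposition is lossy.

No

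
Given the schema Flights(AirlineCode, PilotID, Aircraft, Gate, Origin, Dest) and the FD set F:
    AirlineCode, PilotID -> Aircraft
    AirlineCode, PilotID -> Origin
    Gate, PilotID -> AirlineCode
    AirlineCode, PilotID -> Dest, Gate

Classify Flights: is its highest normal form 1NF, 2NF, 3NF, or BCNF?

BCNF

Candidate keys: {AirlineCode, PilotID}, {Gate, PilotID}. Prime attributes: {AirlineCode, Gate, PilotID}.
Every FD has a superkey on the left, so the relation is in BCNF.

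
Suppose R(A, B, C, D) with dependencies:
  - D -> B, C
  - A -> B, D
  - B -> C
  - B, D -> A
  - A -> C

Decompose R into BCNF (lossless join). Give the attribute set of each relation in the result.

{A, B, D}; {B, C}

Candidate keys of the original relation: {A}, {D}.
{A, B, C, D}: {B} determines {B, C} here but is not a superkey — split on B -> C, giving {B, C} and {A, B, D}.
{B, C} has no BCNF violation.
{A, B, D} has no BCNF violation.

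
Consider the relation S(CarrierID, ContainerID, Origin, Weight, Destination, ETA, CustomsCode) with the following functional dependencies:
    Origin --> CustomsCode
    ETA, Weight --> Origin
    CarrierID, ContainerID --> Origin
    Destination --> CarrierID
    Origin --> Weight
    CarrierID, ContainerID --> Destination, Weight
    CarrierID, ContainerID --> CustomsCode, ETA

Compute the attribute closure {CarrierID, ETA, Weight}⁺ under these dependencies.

{CarrierID, CustomsCode, ETA, Origin, Weight}

Start with {CarrierID, ETA, Weight}.
ETA, Weight --> Origin applies; add {Origin} → now {CarrierID, ETA, Origin, Weight}.
Origin --> CustomsCode applies; add {CustomsCode} → now {CarrierID, CustomsCode, ETA, Origin, Weight}.
No further FD applies.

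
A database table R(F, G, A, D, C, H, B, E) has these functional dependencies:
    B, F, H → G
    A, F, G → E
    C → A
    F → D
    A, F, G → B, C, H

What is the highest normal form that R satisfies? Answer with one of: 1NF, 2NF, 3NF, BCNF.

1NF

Candidate keys: {A, B, F, H}, {A, F, G}, {B, C, F, H}, {C, F, G}. Prime attributes: {A, B, C, F, G, H}.
For B, F, H → G we have {B, F, H}⁺ = {B, D, F, G, H}; {B, F, H} is not a superkey, so BCNF fails.
F → D determines the non-prime attribute {D} from a non-superkey — 3NF is violated.
Since {F} ⊂ {A, F, G} and {F}⁺ ⊇ {D} with {D} non-prime, there is a partial dependency; 2NF fails.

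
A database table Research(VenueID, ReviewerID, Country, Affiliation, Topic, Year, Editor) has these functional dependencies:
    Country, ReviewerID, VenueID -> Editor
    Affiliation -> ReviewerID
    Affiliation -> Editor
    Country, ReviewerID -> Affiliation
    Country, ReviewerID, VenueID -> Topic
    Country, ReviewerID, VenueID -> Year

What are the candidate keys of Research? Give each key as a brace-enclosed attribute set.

{Affiliation, Country, VenueID}, {Country, ReviewerID, VenueID}

No FD produces {Country, VenueID}, so they must be in every candidate key.
{Affiliation, Country, VenueID} is a candidate key since {Affiliation, Country, VenueID}⁺ = {Affiliation, Country, Editor, ReviewerID, Topic, VenueID, Year} covers every attribute.
{Country, ReviewerID, VenueID} is a candidate key since {Country, ReviewerID, VenueID}⁺ = {Affiliation, Country, Editor, ReviewerID, Topic, VenueID, Year} covers every attribute.
Any other superkey properly contains one of these, so there are no further candidate keys.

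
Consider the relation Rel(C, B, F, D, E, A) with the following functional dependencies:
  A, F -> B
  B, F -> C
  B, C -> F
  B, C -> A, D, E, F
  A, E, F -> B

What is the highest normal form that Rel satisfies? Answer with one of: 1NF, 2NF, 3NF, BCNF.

BCNF

Candidate keys: {A, F}, {B, C}, {B, F}. Prime attributes: {A, B, C, F}.
Each dependency's left side is a superkey — BCNF holds.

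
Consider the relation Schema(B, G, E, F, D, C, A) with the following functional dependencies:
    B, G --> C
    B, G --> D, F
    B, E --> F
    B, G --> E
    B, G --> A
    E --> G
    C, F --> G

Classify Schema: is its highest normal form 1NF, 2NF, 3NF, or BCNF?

Candidate keys: {B, C, F}, {B, E}, {B, G}. Prime attributes: {B, C, E, F, G}.
E --> G: {E}⁺ = {E, G}, which is not all of the attributes, so the left side is not a superkey — BCNF is violated.
Since {G} ⊆ prime attributes and every other non-superkey FD also has a prime right side, the schema is in 3NF.

3NF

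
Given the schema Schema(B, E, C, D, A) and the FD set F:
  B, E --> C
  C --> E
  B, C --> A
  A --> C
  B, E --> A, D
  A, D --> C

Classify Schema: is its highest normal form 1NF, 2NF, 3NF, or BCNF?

3NF

Candidate keys: {A, B}, {B, C}, {B, E}. Prime attributes: {A, B, C, E}.
C --> E: {C}⁺ = {C, E}, which is not all of the attributes, so the left side is not a superkey — BCNF is violated.
Since {E} ⊆ prime attributes and every other non-superkey FD also has a prime right side, the schema is in 3NF.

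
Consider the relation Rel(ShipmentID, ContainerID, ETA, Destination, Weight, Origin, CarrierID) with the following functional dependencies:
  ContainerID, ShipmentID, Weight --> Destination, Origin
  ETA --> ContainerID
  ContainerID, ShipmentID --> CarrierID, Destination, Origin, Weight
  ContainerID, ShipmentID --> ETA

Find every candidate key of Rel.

Attributes never on any right-hand side: {ShipmentID} — every candidate key must contain it.
Closure of {ContainerID, ShipmentID} is {CarrierID, ContainerID, Destination, ETA, Origin, ShipmentID, Weight}, the whole schema; {ContainerID, ShipmentID} is a candidate key.
Closure of {ETA, ShipmentID} is {CarrierID, ContainerID, Destination, ETA, Origin, ShipmentID, Weight}, the whole schema; {ETA, ShipmentID} is a candidate key.
These are minimal and exhaustive — every other superkey contains one of them.

{ContainerID, ShipmentID}, {ETA, ShipmentID}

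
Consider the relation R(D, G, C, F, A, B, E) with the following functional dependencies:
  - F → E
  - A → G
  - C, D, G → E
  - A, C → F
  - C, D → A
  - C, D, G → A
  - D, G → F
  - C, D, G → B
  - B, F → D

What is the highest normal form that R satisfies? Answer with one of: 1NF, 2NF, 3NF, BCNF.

Candidate keys: {A, B, C}, {B, C, F}, {C, D}. Prime attributes: {A, B, C, D, F}.
For F → E we have {F}⁺ = {E, F}; {F} is not a superkey, so BCNF fails.
F → E has non-prime {E} on the right and a non-superkey on the left, so 3NF fails.
Since {A} ⊂ {A, B, C} and {A}⁺ ⊇ {G} with {G} non-prime, there is a partial dependency; 2NF fails.

1NF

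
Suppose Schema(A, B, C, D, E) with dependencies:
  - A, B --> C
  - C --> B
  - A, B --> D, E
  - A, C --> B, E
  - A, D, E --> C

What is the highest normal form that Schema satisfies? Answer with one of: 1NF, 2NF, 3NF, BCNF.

Candidate keys: {A, B}, {A, C}, {A, D, E}. Prime attributes: {A, B, C, D, E}.
For C --> B we have {C}⁺ = {B, C}; {C} is not a superkey, so BCNF fails.
Since {B} ⊆ prime attributes and every other non-superkey FD also has a prime right side, the schema is in 3NF.

3NF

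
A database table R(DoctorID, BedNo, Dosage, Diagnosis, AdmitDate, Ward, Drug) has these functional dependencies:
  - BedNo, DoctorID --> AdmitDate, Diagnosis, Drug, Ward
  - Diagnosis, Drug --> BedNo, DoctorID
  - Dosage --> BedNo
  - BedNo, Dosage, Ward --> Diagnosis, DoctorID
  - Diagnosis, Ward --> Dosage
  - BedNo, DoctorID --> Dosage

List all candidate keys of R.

Closure of {BedNo, DoctorID} is {AdmitDate, BedNo, Diagnosis, DoctorID, Dosage, Drug, Ward}, the whole schema; {BedNo, DoctorID} is a candidate key.
Closure of {Diagnosis, Drug} is {AdmitDate, BedNo, Diagnosis, DoctorID, Dosage, Drug, Ward}, the whole schema; {Diagnosis, Drug} is a candidate key.
Closure of {Diagnosis, Ward} is {AdmitDate, BedNo, Diagnosis, DoctorID, Dosage, Drug, Ward}, the whole schema; {Diagnosis, Ward} is a candidate key.
Closure of {DoctorID, Dosage} is {AdmitDate, BedNo, Diagnosis, DoctorID, Dosage, Drug, Ward}, the whole schema; {DoctorID, Dosage} is a candidate key.
Closure of {Dosage, Ward} is {AdmitDate, BedNo, Diagnosis, DoctorID, Dosage, Drug, Ward}, the whole schema; {Dosage, Ward} is a candidate key.
No proper subset of any of these is a key, and no other minimal superkey exists.

{BedNo, DoctorID}, {Diagnosis, Drug}, {Diagnosis, Ward}, {DoctorID, Dosage}, {Dosage, Ward}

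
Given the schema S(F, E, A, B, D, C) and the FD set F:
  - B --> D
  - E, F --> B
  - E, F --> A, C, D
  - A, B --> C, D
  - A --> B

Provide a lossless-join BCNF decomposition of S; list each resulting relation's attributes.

Candidate key of the original relation: {E, F}.
In {A, B, C, D, E, F}, {B} is not a superkey ({B}⁺ restricted to this set is {B, D}), so split on B --> D into {B, D} and {A, B, C, E, F}.
{B, D}: every determinant is a superkey — BCNF.
In {A, B, C, E, F}, {A, B} is not a superkey ({A, B}⁺ restricted to this set is {A, B, C}), so split on A, B --> C into {A, B, C} and {A, B, E, F}.
{A, B, C}: every determinant is a superkey — BCNF.
In {A, B, E, F}, {A} is not a superkey ({A}⁺ restricted to this set is {A, B}), so split on A --> B into {A, B} and {A, E, F}.
{A, B}: every determinant is a superkey — BCNF.
{A, E, F}: every determinant is a superkey — BCNF.

{A, B, C}; {A, E, F}; {B, D}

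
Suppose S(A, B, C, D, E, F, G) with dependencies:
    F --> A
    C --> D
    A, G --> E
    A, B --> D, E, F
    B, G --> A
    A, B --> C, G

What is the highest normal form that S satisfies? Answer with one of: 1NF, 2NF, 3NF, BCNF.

Candidate keys: {A, B}, {B, F}, {B, G}. Prime attributes: {A, B, F, G}.
F --> A breaks BCNF: {F}⁺ = {A, F}, so {F} is not a superkey.
C --> D determines the non-prime attribute {D} from a non-superkey — 3NF is violated.
No proper subset of a key has a non-prime attribute in its closure, so there is no partial dependency; 2NF holds.

2NF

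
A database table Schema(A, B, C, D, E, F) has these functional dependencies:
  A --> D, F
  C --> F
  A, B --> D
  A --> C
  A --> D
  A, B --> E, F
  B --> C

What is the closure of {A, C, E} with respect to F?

{A, C, D, E, F}

Start with {A, C, E}.
A --> D, F applies; add {D, F} → now {A, C, D, E, F}.
No further FD applies.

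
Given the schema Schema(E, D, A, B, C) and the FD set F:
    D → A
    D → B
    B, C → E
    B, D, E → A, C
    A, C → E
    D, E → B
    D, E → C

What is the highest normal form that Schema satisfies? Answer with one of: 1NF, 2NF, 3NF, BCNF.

Candidate keys: {C, D}, {D, E}. Prime attributes: {C, D, E}.
D → A breaks BCNF: {D}⁺ = {A, B, D}, so {D} is not a superkey.
D → A has non-prime {A} on the right and a non-superkey on the left, so 3NF fails.
{D} is a proper subset of the key {C, D}, and {D}⁺ contains the non-prime attributes {A, B} — a partial dependency, so 2NF is violated.

1NF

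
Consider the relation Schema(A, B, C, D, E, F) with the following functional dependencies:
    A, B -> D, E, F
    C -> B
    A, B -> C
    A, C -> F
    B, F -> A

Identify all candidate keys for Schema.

{A, B}, {A, C}, {B, F}, {C, F}

Closure of {A, B} is {A, B, C, D, E, F}, the whole schema; {A, B} is a candidate key.
Closure of {A, C} is {A, B, C, D, E, F}, the whole schema; {A, C} is a candidate key.
Closure of {B, F} is {A, B, C, D, E, F}, the whole schema; {B, F} is a candidate key.
Closure of {C, F} is {A, B, C, D, E, F}, the whole schema; {C, F} is a candidate key.
Any other superkey properly contains one of these, so there are no further candidate keys.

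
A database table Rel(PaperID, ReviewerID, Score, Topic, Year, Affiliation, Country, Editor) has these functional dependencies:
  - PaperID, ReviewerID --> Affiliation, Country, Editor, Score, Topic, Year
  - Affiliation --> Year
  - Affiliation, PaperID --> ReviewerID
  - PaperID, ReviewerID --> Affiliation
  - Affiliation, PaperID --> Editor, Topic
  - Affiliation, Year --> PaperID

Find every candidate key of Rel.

{Affiliation} is a candidate key since {Affiliation}⁺ = {Affiliation, Country, Editor, PaperID, ReviewerID, Score, Topic, Year} covers every attribute.
{PaperID, ReviewerID} is a candidate key since {PaperID, ReviewerID}⁺ = {Affiliation, Country, Editor, PaperID, ReviewerID, Score, Topic, Year} covers every attribute.
These are minimal and exhaustive — every other superkey contains one of them.

{Affiliation}, {PaperID, ReviewerID}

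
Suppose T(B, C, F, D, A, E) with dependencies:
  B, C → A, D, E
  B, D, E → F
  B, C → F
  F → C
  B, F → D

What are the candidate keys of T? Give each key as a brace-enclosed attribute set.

No FD produces {B}, so it must be in every candidate key.
{B, C} is a candidate key since {B, C}⁺ = {A, B, C, D, E, F} covers every attribute.
{B, F} is a candidate key since {B, F}⁺ = {A, B, C, D, E, F} covers every attribute.
{B, D, E} is a candidate key since {B, D, E}⁺ = {A, B, C, D, E, F} covers every attribute.
Any other superkey properly contains one of these, so there are no further candidate keys.

{B, C}, {B, D, E}, {B, F}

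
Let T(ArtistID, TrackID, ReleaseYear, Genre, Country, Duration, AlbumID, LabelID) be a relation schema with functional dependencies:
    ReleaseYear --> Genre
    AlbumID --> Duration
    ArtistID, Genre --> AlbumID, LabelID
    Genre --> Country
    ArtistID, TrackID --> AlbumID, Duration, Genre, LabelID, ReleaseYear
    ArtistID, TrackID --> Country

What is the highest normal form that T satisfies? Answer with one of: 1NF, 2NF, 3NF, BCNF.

2NF

Candidate key: {ArtistID, TrackID}. Prime attributes: {ArtistID, TrackID}.
ReleaseYear --> Genre: {ReleaseYear}⁺ = {Country, Genre, ReleaseYear}, which is not all of the attributes, so the left side is not a superkey — BCNF is violated.
ReleaseYear --> Genre has non-prime {Genre} on the right and a non-superkey on the left, so 3NF fails.
No non-prime attribute depends on a proper subset of any candidate key, so 2NF holds.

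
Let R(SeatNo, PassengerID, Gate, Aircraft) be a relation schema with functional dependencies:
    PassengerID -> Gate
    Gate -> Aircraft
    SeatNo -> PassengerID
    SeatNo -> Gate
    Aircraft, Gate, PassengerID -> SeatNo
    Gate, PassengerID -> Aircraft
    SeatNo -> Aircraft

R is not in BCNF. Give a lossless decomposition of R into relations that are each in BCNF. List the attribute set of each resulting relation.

{Aircraft, Gate}; {Gate, PassengerID, SeatNo}

Candidate keys of the original relation: {PassengerID}, {SeatNo}.
Within {Aircraft, Gate, PassengerID, SeatNo}: {Gate}⁺ ∩ {Aircraft, Gate, PassengerID, SeatNo} = {Aircraft, Gate}, not the whole set, so Gate -> Aircraft violates BCNF; decompose into {Aircraft, Gate} and {Gate, PassengerID, SeatNo}.
{Aircraft, Gate} has no BCNF violation.
{Gate, PassengerID, SeatNo} has no BCNF violation.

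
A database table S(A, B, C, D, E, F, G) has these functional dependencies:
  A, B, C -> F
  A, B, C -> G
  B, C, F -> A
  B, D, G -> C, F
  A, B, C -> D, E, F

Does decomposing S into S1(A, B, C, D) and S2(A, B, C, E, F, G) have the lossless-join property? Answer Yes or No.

Yes

The shared attributes are {A, B, C} and {A, B, C}⁺ = {A, B, C, D, E, F, G}.
This includes all of S1, so the common attributes are a superkey of S1 — the join is lossless.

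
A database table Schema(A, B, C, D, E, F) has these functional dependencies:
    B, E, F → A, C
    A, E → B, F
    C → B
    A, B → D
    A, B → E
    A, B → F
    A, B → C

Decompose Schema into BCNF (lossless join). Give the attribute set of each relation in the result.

Candidate keys of the original relation: {A, B}, {A, C}, {A, E}, {B, E, F}, {C, E, F}.
In {A, B, C, D, E, F}, {C} is not a superkey ({C}⁺ restricted to this set is {B, C}), so split on C → B into {B, C} and {A, C, D, E, F}.
{B, C} is in BCNF.
{A, C, D, E, F} is in BCNF.

{A, C, D, E, F}; {B, C}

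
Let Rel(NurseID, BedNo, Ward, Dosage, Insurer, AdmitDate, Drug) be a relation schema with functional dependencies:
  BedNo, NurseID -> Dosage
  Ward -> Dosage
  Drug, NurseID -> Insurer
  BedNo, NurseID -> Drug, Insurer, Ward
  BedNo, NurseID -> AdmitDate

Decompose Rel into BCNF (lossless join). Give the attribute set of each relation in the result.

{AdmitDate, BedNo, Drug, NurseID, Ward}; {Dosage, Ward}; {Drug, Insurer, NurseID}

Candidate key of the original relation: {BedNo, NurseID}.
Within {AdmitDate, BedNo, Dosage, Drug, Insurer, NurseID, Ward}: {Ward}⁺ ∩ {AdmitDate, BedNo, Dosage, Drug, Insurer, NurseID, Ward} = {Dosage, Ward}, not the whole set, so Ward -> Dosage violates BCNF; decompose into {Dosage, Ward} and {AdmitDate, BedNo, Drug, Insurer, NurseID, Ward}.
{Dosage, Ward}: every determinant is a superkey — BCNF.
Within {AdmitDate, BedNo, Drug, Insurer, NurseID, Ward}: {Drug, NurseID}⁺ ∩ {AdmitDate, BedNo, Drug, Insurer, NurseID, Ward} = {Drug, Insurer, NurseID}, not the whole set, so Drug, NurseID -> Insurer violates BCNF; decompose into {Drug, Insurer, NurseID} and {AdmitDate, BedNo, Drug, NurseID, Ward}.
{Drug, Insurer, NurseID}: every determinant is a superkey — BCNF.
{AdmitDate, BedNo, Drug, NurseID, Ward}: every determinant is a superkey — BCNF.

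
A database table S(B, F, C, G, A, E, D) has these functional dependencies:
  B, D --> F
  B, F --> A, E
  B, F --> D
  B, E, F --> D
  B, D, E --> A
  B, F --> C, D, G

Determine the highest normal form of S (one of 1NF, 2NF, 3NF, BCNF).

BCNF

Candidate keys: {B, D}, {B, F}. Prime attributes: {B, D, F}.
Every FD has a superkey on the left, so the relation is in BCNF.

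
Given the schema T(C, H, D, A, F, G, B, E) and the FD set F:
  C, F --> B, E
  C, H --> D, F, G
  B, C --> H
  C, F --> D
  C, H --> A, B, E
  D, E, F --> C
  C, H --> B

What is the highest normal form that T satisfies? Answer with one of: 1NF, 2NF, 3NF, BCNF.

Candidate keys: {B, C}, {C, F}, {C, H}, {D, E, F}. Prime attributes: {B, C, D, E, F, H}.
The left-hand side of every FD is a superkey, so BCNF is satisfied.

BCNF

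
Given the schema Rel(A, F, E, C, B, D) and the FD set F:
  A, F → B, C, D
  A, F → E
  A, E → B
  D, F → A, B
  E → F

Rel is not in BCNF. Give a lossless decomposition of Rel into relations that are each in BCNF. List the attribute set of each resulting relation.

{A, B, C, D, E}; {E, F}

Candidate keys of the original relation: {A, E}, {A, F}, {D, E}, {D, F}.
Within {A, B, C, D, E, F}: {E}⁺ ∩ {A, B, C, D, E, F} = {E, F}, not the whole set, so E → F violates BCNF; decompose into {E, F} and {A, B, C, D, E}.
{E, F} has no BCNF violation.
{A, B, C, D, E} has no BCNF violation.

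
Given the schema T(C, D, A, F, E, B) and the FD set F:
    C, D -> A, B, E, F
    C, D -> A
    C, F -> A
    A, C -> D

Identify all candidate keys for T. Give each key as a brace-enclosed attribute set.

Attributes never on any right-hand side: {C} — every candidate key must contain it.
{A, C}⁺ = {A, B, C, D, E, F} — all of the relation — so {A, C} is a candidate key.
{C, D}⁺ = {A, B, C, D, E, F} — all of the relation — so {C, D} is a candidate key.
{C, F}⁺ = {A, B, C, D, E, F} — all of the relation — so {C, F} is a candidate key.
These are minimal and exhaustive — every other superkey contains one of them.

{A, C}, {C, D}, {C, F}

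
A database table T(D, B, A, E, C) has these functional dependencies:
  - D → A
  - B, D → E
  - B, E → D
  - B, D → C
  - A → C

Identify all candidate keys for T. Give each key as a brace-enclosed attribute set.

{B} never appears on the right of any FD, so every key must include it.
{B, D}⁺ = {A, B, C, D, E}, which is every attribute, so {B, D} is a candidate key.
{B, E}⁺ = {A, B, C, D, E}, which is every attribute, so {B, E} is a candidate key.
No proper subset of any of these is a key, and no other minimal superkey exists.

{B, D}, {B, E}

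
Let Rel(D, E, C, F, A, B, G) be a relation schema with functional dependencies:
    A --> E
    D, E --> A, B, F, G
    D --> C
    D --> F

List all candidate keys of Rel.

{A, D}, {D, E}

No FD produces {D}, so it must be in every candidate key.
{A, D}⁺ = {A, B, C, D, E, F, G} — all of the relation — so {A, D} is a candidate key.
{D, E}⁺ = {A, B, C, D, E, F, G} — all of the relation — so {D, E} is a candidate key.
These are minimal and exhaustive — every other superkey contains one of them.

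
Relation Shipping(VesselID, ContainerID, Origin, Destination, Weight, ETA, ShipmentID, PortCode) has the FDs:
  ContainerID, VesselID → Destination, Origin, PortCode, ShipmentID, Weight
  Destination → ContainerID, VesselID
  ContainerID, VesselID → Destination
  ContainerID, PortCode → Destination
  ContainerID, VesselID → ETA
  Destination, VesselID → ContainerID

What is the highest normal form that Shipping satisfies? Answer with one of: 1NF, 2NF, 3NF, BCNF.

Candidate keys: {ContainerID, PortCode}, {ContainerID, VesselID}, {Destination}. Prime attributes: {ContainerID, Destination, PortCode, VesselID}.
Every FD has a superkey on the left, so the relation is in BCNF.

BCNF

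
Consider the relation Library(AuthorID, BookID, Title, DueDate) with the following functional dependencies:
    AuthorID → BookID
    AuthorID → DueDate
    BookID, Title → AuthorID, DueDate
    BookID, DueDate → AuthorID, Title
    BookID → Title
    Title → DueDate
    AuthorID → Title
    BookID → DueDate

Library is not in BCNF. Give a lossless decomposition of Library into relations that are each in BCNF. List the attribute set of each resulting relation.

{AuthorID, BookID, Title}; {DueDate, Title}

Candidate keys of the original relation: {AuthorID}, {BookID}.
{AuthorID, BookID, DueDate, Title}: {Title} determines {DueDate, Title} here but is not a superkey — split on Title → DueDate, giving {DueDate, Title} and {AuthorID, BookID, Title}.
{DueDate, Title} is in BCNF.
{AuthorID, BookID, Title} is in BCNF.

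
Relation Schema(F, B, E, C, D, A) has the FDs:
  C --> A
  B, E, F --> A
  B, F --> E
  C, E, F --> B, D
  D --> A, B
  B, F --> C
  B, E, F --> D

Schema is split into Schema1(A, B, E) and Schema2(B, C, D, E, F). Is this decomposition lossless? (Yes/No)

Common attributes: {B, E}; their closure is {B, E}.
The closure covers neither Schema1 nor Schema2 entirely; the join is not lossless.

No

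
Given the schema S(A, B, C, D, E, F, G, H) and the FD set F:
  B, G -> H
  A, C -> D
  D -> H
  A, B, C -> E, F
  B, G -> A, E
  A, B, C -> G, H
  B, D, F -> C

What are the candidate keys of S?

{A, B, C}, {A, B, D, F}, {B, C, G}, {B, D, F, G}

Attributes never on any right-hand side: {B} — every candidate key must contain it.
Closure of {A, B, C} is {A, B, C, D, E, F, G, H}, the whole schema; {A, B, C} is a candidate key.
Closure of {B, C, G} is {A, B, C, D, E, F, G, H}, the whole schema; {B, C, G} is a candidate key.
Closure of {A, B, D, F} is {A, B, C, D, E, F, G, H}, the whole schema; {A, B, D, F} is a candidate key.
Closure of {B, D, F, G} is {A, B, C, D, E, F, G, H}, the whole schema; {B, D, F, G} is a candidate key.
Any other superkey properly contains one of these, so there are no further candidate keys.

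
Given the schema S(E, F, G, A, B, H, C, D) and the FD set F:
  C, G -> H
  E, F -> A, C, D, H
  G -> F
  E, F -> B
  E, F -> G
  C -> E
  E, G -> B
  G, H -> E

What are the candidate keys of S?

{C, F}, {C, G}, {E, F}, {E, G}, {G, H}

{C, F} is a candidate key since {C, F}⁺ = {A, B, C, D, E, F, G, H} covers every attribute.
{C, G} is a candidate key since {C, G}⁺ = {A, B, C, D, E, F, G, H} covers every attribute.
{E, F} is a candidate key since {E, F}⁺ = {A, B, C, D, E, F, G, H} covers every attribute.
{E, G} is a candidate key since {E, G}⁺ = {A, B, C, D, E, F, G, H} covers every attribute.
{G, H} is a candidate key since {G, H}⁺ = {A, B, C, D, E, F, G, H} covers every attribute.
These are minimal and exhaustive — every other superkey contains one of them.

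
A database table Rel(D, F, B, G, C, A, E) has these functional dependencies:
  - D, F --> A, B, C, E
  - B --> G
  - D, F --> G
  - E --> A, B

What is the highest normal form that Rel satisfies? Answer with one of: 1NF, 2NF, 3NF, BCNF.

2NF

Candidate key: {D, F}. Prime attributes: {D, F}.
For B --> G we have {B}⁺ = {B, G}; {B} is not a superkey, so BCNF fails.
Because {G} is non-prime and the left side of B --> G is not a superkey, the relation is not in 3NF.
No proper subset of a key has a non-prime attribute in its closure, so there is no partial dependency; 2NF holds.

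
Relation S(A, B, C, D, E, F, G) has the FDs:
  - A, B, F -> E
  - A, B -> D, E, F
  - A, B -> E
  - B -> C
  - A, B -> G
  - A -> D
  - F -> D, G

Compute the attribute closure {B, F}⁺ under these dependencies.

Start with {B, F}.
B -> C applies; add {C} → now {B, C, F}.
F -> D, G applies; add {D, G} → now {B, C, D, F, G}.
No further FD applies.

{B, C, D, F, G}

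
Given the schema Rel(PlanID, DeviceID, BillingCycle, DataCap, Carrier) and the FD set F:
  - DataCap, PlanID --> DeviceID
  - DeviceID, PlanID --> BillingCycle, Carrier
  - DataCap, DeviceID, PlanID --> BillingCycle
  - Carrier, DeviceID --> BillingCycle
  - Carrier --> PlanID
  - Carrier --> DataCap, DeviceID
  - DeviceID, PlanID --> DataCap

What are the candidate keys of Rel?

{Carrier}, {DataCap, PlanID}, {DeviceID, PlanID}

{Carrier} is a candidate key since {Carrier}⁺ = {BillingCycle, Carrier, DataCap, DeviceID, PlanID} covers every attribute.
{DataCap, PlanID} is a candidate key since {DataCap, PlanID}⁺ = {BillingCycle, Carrier, DataCap, DeviceID, PlanID} covers every attribute.
{DeviceID, PlanID} is a candidate key since {DeviceID, PlanID}⁺ = {BillingCycle, Carrier, DataCap, DeviceID, PlanID} covers every attribute.
These are minimal and exhaustive — every other superkey contains one of them.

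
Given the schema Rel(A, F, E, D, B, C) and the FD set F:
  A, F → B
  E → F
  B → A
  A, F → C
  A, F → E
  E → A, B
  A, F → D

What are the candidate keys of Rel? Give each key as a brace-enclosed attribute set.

{A, F}, {B, F}, {E}

{E}⁺ = {A, B, C, D, E, F} — all of the relation — so {E} is a candidate key.
{A, F}⁺ = {A, B, C, D, E, F} — all of the relation — so {A, F} is a candidate key.
{B, F}⁺ = {A, B, C, D, E, F} — all of the relation — so {B, F} is a candidate key.
Any other superkey properly contains one of these, so there are no further candidate keys.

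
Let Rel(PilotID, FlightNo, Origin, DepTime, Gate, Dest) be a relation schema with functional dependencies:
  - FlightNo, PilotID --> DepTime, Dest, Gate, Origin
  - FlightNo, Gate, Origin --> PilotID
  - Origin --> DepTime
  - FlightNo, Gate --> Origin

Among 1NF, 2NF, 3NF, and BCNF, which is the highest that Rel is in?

Candidate keys: {FlightNo, Gate}, {FlightNo, PilotID}. Prime attributes: {FlightNo, Gate, PilotID}.
For Origin --> DepTime we have {Origin}⁺ = {DepTime, Origin}; {Origin} is not a superkey, so BCNF fails.
Origin --> DepTime determines the non-prime attribute {DepTime} from a non-superkey — 3NF is violated.
Checking every proper subset of each key, none determines a non-prime attribute — 2NF is satisfied.

2NF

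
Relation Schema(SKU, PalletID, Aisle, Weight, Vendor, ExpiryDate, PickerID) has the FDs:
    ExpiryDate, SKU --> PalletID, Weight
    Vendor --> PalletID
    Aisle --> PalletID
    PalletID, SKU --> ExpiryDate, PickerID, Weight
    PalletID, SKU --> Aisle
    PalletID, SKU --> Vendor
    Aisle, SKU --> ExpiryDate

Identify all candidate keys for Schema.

Attributes never on any right-hand side: {SKU} — every candidate key must contain it.
{Aisle, SKU} is a candidate key since {Aisle, SKU}⁺ = {Aisle, ExpiryDate, PalletID, PickerID, SKU, Vendor, Weight} covers every attribute.
{ExpiryDate, SKU} is a candidate key since {ExpiryDate, SKU}⁺ = {Aisle, ExpiryDate, PalletID, PickerID, SKU, Vendor, Weight} covers every attribute.
{PalletID, SKU} is a candidate key since {PalletID, SKU}⁺ = {Aisle, ExpiryDate, PalletID, PickerID, SKU, Vendor, Weight} covers every attribute.
{SKU, Vendor} is a candidate key since {SKU, Vendor}⁺ = {Aisle, ExpiryDate, PalletID, PickerID, SKU, Vendor, Weight} covers every attribute.
These are minimal and exhaustive — every other superkey contains one of them.

{Aisle, SKU}, {ExpiryDate, SKU}, {PalletID, SKU}, {SKU, Vendor}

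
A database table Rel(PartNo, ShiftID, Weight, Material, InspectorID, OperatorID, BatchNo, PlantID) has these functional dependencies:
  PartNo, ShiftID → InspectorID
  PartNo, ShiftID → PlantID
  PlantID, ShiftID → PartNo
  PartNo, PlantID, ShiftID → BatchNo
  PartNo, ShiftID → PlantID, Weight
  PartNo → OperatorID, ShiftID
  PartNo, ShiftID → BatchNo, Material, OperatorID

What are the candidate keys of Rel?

Closure of {PartNo} is {BatchNo, InspectorID, Material, OperatorID, PartNo, PlantID, ShiftID, Weight}, the whole schema; {PartNo} is a candidate key.
Closure of {PlantID, ShiftID} is {BatchNo, InspectorID, Material, OperatorID, PartNo, PlantID, ShiftID, Weight}, the whole schema; {PlantID, ShiftID} is a candidate key.
These are minimal and exhaustive — every other superkey contains one of them.

{PartNo}, {PlantID, ShiftID}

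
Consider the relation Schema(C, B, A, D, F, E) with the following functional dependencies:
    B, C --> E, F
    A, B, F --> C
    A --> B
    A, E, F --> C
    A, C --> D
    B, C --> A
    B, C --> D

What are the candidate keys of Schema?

{A, C}, {A, F}, {B, C}

{A, C}⁺ = {A, B, C, D, E, F} — all of the relation — so {A, C} is a candidate key.
{A, F}⁺ = {A, B, C, D, E, F} — all of the relation — so {A, F} is a candidate key.
{B, C}⁺ = {A, B, C, D, E, F} — all of the relation — so {B, C} is a candidate key.
Any other superkey properly contains one of these, so there are no further candidate keys.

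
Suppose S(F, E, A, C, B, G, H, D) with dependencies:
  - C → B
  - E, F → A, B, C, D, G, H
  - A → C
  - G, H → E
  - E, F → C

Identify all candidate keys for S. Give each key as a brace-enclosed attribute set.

{E, F}, {F, G, H}

No FD produces {F}, so it must be in every candidate key.
Closure of {E, F} is {A, B, C, D, E, F, G, H}, the whole schema; {E, F} is a candidate key.
Closure of {F, G, H} is {A, B, C, D, E, F, G, H}, the whole schema; {F, G, H} is a candidate key.
Any other superkey properly contains one of these, so there are no further candidate keys.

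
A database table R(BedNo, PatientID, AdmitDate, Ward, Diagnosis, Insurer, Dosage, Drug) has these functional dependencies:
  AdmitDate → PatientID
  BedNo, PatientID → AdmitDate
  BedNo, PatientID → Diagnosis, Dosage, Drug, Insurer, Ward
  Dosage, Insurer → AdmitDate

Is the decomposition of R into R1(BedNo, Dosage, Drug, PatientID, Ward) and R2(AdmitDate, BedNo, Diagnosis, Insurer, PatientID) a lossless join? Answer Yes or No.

Common attributes: {BedNo, PatientID}; their closure is {AdmitDate, BedNo, Diagnosis, Dosage, Drug, Insurer, PatientID, Ward}.
R1 is contained in that closure, so R1 ∩ R2 → R1 holds and the join is lossless.

Yes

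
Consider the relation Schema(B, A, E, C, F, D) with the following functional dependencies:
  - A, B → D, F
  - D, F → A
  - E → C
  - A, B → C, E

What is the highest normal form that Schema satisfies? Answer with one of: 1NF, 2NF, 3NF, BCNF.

2NF

Candidate keys: {A, B}, {B, D, F}. Prime attributes: {A, B, D, F}.
D, F → A: {D, F}⁺ = {A, D, F}, which is not all of the attributes, so the left side is not a superkey — BCNF is violated.
Because {C} is non-prime and the left side of E → C is not a superkey, the relation is not in 3NF.
No proper subset of a key has a non-prime attribute in its closure, so there is no partial dependency; 2NF holds.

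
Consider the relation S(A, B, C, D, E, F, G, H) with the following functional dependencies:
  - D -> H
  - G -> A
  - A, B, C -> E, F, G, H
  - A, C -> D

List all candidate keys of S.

Attributes never on any right-hand side: {B, C} — every candidate key must contain all of them.
Closure of {A, B, C} is {A, B, C, D, E, F, G, H}, the whole schema; {A, B, C} is a candidate key.
Closure of {B, C, G} is {A, B, C, D, E, F, G, H}, the whole schema; {B, C, G} is a candidate key.
These are minimal and exhaustive — every other superkey contains one of them.

{A, B, C}, {B, C, G}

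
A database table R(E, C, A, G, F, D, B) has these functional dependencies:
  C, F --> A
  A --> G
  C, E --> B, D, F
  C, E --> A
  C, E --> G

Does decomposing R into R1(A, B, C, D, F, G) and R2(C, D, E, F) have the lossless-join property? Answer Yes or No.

No

R1 ∩ R2 = {C, D, F}; its closure under F is {A, C, D, F, G}.
R1 ⊄ {A, C, D, F, G} and R2 ⊄ {A, C, D, F, G}, so the split is lossy.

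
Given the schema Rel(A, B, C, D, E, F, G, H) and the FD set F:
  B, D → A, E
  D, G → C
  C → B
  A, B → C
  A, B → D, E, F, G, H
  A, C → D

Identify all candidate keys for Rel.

{A, B}, {A, C}, {B, D}, {C, D}, {D, G}

{A, B}⁺ = {A, B, C, D, E, F, G, H} — all of the relation — so {A, B} is a candidate key.
{A, C}⁺ = {A, B, C, D, E, F, G, H} — all of the relation — so {A, C} is a candidate key.
{B, D}⁺ = {A, B, C, D, E, F, G, H} — all of the relation — so {B, D} is a candidate key.
{C, D}⁺ = {A, B, C, D, E, F, G, H} — all of the relation — so {C, D} is a candidate key.
{D, G}⁺ = {A, B, C, D, E, F, G, H} — all of the relation — so {D, G} is a candidate key.
These are minimal and exhaustive — every other superkey contains one of them.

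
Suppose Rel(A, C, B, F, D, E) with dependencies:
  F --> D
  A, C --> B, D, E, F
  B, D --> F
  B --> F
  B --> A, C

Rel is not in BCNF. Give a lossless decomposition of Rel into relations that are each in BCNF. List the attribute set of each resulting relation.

{A, B, C, E, F}; {D, F}

Candidate keys of the original relation: {A, C}, {B}.
{A, B, C, D, E, F}: {F} determines {D, F} here but is not a superkey — split on F --> D, giving {D, F} and {A, B, C, E, F}.
{D, F}: every determinant is a superkey — BCNF.
{A, B, C, E, F}: every determinant is a superkey — BCNF.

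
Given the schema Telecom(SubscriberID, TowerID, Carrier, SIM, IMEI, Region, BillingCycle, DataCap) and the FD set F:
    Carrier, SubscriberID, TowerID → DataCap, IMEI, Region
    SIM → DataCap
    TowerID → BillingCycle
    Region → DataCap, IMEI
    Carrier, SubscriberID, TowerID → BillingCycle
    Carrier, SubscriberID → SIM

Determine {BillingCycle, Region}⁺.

Start with {BillingCycle, Region}.
Region → DataCap, IMEI applies; add {DataCap, IMEI} → now {BillingCycle, DataCap, IMEI, Region}.
No further FD applies.

{BillingCycle, DataCap, IMEI, Region}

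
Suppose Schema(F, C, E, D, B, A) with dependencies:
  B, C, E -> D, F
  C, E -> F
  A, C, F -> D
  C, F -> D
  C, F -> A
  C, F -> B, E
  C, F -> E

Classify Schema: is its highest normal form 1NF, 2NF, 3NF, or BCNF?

Candidate keys: {C, E}, {C, F}. Prime attributes: {C, E, F}.
Each dependency's left side is a superkey — BCNF holds.

BCNF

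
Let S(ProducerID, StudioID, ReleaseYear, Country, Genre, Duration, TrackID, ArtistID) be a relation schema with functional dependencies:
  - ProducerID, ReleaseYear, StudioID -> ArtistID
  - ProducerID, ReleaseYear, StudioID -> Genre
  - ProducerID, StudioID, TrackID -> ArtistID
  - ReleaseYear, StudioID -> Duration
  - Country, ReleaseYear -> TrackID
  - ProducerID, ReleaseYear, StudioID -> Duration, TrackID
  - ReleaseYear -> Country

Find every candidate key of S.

No FD produces {ProducerID, ReleaseYear, StudioID}, so they must be in every candidate key.
{ProducerID, ReleaseYear, StudioID} is a candidate key since {ProducerID, ReleaseYear, StudioID}⁺ = {ArtistID, Country, Duration, Genre, ProducerID, ReleaseYear, StudioID, TrackID} covers every attribute.
No other minimal set has full closure, so this is the only candidate key.

{ProducerID, ReleaseYear, StudioID}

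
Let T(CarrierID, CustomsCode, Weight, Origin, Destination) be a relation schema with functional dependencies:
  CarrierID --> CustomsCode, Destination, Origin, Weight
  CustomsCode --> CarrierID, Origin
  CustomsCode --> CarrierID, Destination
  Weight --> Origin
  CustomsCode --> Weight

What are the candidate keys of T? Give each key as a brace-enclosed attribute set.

{CarrierID}⁺ = {CarrierID, CustomsCode, Destination, Origin, Weight} — all of the relation — so {CarrierID} is a candidate key.
{CustomsCode}⁺ = {CarrierID, CustomsCode, Destination, Origin, Weight} — all of the relation — so {CustomsCode} is a candidate key.
No proper subset of any of these is a key, and no other minimal superkey exists.

{CarrierID}, {CustomsCode}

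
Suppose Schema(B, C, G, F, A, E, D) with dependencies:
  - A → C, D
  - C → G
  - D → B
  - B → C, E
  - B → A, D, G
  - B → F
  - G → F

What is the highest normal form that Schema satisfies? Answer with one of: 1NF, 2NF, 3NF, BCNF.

Candidate keys: {A}, {B}, {D}. Prime attributes: {A, B, D}.
C → G breaks BCNF: {C}⁺ = {C, F, G}, so {C} is not a superkey.
C → G determines the non-prime attribute {G} from a non-superkey — 3NF is violated.
All keys have size 1, which rules out partial dependencies — 2NF is satisfied.

2NF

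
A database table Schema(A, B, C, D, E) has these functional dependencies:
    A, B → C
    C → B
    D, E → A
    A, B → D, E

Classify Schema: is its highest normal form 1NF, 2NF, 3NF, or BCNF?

3NF

Candidate keys: {A, B}, {A, C}, {B, D, E}, {C, D, E}. Prime attributes: {A, B, C, D, E}.
C → B breaks BCNF: {C}⁺ = {B, C}, so {C} is not a superkey.
Since {B} ⊆ prime attributes and every other non-superkey FD also has a prime right side, the schema is in 3NF.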